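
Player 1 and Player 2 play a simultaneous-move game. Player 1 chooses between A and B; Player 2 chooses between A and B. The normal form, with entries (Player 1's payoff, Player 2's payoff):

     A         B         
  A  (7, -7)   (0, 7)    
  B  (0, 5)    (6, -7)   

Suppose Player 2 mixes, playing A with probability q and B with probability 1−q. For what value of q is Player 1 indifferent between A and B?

For Player 1 to be willing to mix, Player 1 must be indifferent between A and B, which pins down Player 2's mix.
  Player 1's payoff to A: q·7 + (1−q)·0 = 7q
  Player 1's payoff to B: q·0 + (1−q)·6 = -6q + 6
  7q = -6q + 6  ⇒  13q = 6  ⇒  q = 6/13.

q = 6/13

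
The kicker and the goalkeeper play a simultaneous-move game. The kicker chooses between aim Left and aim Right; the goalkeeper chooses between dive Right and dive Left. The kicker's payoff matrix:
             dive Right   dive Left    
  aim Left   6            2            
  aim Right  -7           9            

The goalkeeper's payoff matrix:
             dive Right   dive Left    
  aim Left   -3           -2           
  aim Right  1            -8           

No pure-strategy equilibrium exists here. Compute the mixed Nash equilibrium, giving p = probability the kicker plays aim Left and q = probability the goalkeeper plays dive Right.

p = 9/10, q = 7/20

In a mixed equilibrium the goalkeeper is indifferent between dive Right and dive Left; this condition fixes p.
  the goalkeeper's payoff to dive Right: p·(-3) + (1−p)·1 = -4p + 1
  the goalkeeper's payoff to dive Left: p·(-2) + (1−p)·(-8) = 6p - 8
  -4p + 1 = 6p - 8  ⇒  -10p = -9  ⇒  p = 9/10.
Set the kicker's expected payoff from aim Left equal to that from aim Right:
  the kicker's expected payoff from aim Left: q·6 + (1−q)·2 = 4q + 2
  the kicker's expected payoff from aim Right: q·(-7) + (1−q)·9 = -16q + 9
  4q + 2 = -16q + 9  ⇒  20q = 7  ⇒  q = 7/20.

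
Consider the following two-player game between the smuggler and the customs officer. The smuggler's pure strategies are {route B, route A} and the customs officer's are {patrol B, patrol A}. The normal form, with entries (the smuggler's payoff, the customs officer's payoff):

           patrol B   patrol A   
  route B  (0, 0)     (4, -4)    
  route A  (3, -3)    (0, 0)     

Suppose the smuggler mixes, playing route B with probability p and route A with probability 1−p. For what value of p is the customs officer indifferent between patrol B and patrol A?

p = 3/7

The customs officer's indifference between patrol B and patrol A determines the smuggler's mixing probability p:
  the customs officer's payoff from patrol B: p·0 + (1−p)·(-3) = 3p - 3
  the customs officer's payoff from patrol A: p·(-4) + (1−p)·0 = -4p
  3p - 3 = -4p  ⇒  7p = 3  ⇒  p = 3/7.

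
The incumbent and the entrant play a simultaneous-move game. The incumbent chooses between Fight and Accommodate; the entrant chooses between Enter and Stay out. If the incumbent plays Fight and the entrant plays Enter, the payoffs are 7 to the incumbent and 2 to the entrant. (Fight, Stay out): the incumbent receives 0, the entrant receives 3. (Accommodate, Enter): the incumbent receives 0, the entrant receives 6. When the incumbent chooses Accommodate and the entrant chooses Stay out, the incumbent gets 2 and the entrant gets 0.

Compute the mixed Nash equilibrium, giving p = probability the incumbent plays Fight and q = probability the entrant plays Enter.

p = 6/7, q = 2/9

In a mixed equilibrium the entrant is indifferent between Enter and Stay out; this condition fixes p.
  the entrant's payoff to Enter: p·2 + (1−p)·6 = -4p + 6
  the entrant's payoff to Stay out: p·3 + (1−p)·0 = 3p
  -4p + 6 = 3p  ⇒  -7p = -6  ⇒  p = 6/7.
Set the incumbent's expected payoff from Fight equal to that from Accommodate:
  the incumbent's payoff from Fight: q·7 + (1−q)·0 = 7q
  the incumbent's payoff from Accommodate: q·0 + (1−q)·2 = -2q + 2
  7q = -2q + 2  ⇒  9q = 2  ⇒  q = 2/9.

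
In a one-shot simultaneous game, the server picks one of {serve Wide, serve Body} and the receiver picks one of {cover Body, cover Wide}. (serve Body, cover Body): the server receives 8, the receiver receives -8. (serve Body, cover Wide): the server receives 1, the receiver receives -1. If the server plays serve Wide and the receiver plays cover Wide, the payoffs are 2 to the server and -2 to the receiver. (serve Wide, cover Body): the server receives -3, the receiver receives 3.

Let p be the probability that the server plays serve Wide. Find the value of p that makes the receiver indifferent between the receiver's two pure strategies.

p = 7/12

The receiver's indifference between cover Body and cover Wide determines the server's mixing probability p:
  the receiver's payoff to cover Body: p·3 + (1−p)·(-8) = 11p - 8
  the receiver's payoff to cover Wide: p·(-2) + (1−p)·(-1) = -p - 1
  11p - 8 = -p - 1  ⇒  12p = 7  ⇒  p = 7/12.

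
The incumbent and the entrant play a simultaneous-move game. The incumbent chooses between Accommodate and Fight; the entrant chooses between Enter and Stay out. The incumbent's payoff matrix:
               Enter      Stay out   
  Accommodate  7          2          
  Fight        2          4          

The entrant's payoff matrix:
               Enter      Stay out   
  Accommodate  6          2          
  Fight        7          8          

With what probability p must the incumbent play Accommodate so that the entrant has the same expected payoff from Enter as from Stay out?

p = 1/5

The incumbent's mix must leave the entrant indifferent between Enter and Stay out.
  the entrant's expected payoff from Enter: p·6 + (1−p)·7 = -p + 7
  the entrant's expected payoff from Stay out: p·2 + (1−p)·8 = -6p + 8
  -p + 7 = -6p + 8  ⇒  5p = 1  ⇒  p = 1/5.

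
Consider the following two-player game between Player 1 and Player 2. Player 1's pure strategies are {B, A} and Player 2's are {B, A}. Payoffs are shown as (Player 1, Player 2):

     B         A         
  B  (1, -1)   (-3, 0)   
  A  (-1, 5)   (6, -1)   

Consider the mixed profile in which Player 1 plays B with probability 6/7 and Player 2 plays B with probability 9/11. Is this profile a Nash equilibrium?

Check Player 2's indifference given Player 1's mix p = 6/7:
  payoff from B = -1/7; payoff from A = -1/7 — equal.
Check Player 1's indifference given Player 2's mix q = 9/11:
  payoff from B = 3/11; payoff from A = 3/11 — equal.
Both players are indifferent, so neither can profitably deviate.

Yes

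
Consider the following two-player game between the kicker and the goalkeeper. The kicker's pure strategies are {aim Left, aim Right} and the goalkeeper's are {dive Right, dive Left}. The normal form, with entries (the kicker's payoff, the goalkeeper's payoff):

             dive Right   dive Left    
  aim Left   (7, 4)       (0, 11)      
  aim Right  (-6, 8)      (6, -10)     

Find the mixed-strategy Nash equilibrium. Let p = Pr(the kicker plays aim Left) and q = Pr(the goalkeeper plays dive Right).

The kicker's mix must leave the goalkeeper indifferent between dive Right and dive Left.
  the goalkeeper's payoff from dive Right: p·4 + (1−p)·8 = -4p + 8
  the goalkeeper's payoff from dive Left: p·11 + (1−p)·(-10) = 21p - 10
  -4p + 8 = 21p - 10  ⇒  -25p = -18  ⇒  p = 18/25.
Set the kicker's expected payoff from aim Left equal to that from aim Right:
  the kicker's payoff to aim Left: q·7 + (1−q)·0 = 7q
  the kicker's payoff to aim Right: q·(-6) + (1−q)·6 = -12q + 6
  7q = -12q + 6  ⇒  19q = 6  ⇒  q = 6/19.

p = 18/25, q = 6/19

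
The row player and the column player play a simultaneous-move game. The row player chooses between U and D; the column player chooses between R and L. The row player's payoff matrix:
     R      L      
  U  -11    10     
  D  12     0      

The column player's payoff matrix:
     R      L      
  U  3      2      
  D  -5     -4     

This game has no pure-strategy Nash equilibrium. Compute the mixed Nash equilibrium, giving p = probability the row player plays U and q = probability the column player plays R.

p = 1/2, q = 10/33

For the column player to be willing to mix, the column player must be indifferent between R and L, which pins down the row player's mix.
  the column player's expected payoff from R: p·3 + (1−p)·(-5) = 8p - 5
  the column player's expected payoff from L: p·2 + (1−p)·(-4) = 6p - 4
  8p - 5 = 6p - 4  ⇒  2p = 1  ⇒  p = 1/2.
Set the row player's expected payoff from U equal to that from D:
  the row player's payoff to U: q·(-11) + (1−q)·10 = -21q + 10
  the row player's payoff to D: q·12 + (1−q)·0 = 12q
  -21q + 10 = 12q  ⇒  -33q = -10  ⇒  q = 10/33.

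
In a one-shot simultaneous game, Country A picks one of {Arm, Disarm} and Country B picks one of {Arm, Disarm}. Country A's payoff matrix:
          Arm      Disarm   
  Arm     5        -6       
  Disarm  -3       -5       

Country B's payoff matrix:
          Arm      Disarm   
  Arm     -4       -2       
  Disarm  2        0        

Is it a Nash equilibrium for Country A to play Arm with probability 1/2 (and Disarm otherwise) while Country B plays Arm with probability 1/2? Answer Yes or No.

Given Country B's mix q = 1/2, Country A's payoff from Arm is -1/2 but from Disarm is -4. Country A strictly prefers Arm, so Country A would not mix.
So the proposed profile is not a Nash equilibrium.

No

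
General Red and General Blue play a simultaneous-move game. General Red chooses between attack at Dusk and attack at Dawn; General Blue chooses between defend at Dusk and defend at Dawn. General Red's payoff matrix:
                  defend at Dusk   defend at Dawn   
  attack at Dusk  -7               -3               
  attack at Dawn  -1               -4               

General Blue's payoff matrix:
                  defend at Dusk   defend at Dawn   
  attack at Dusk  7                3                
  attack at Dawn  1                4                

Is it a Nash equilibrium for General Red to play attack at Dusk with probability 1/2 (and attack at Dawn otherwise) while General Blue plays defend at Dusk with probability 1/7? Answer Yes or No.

Given General Red's mix p = 1/2, General Blue's payoff from defend at Dusk is 4 but from defend at Dawn is 7/2. General Blue strictly prefers defend at Dusk, so General Blue would not mix.
So the proposed profile is not a Nash equilibrium.

No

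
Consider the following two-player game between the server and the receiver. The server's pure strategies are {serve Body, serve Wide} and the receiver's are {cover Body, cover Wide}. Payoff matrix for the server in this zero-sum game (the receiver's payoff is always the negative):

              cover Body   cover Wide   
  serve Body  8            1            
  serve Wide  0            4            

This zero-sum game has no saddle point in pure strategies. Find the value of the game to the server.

v = 32/11

The server's indifference between serve Body and serve Wide determines the receiver's mixing probability q:
  the server's payoff to serve Body: q·8 + (1−q)·1 = 7q + 1
  the server's payoff to serve Wide: q·0 + (1−q)·4 = -4q + 4
  7q + 1 = -4q + 4  ⇒  11q = 3  ⇒  q = 3/11.
The value is the server's expected payoff against this mix (using serve Body): (3/11)·8 + (8/11)·1 = 32/11.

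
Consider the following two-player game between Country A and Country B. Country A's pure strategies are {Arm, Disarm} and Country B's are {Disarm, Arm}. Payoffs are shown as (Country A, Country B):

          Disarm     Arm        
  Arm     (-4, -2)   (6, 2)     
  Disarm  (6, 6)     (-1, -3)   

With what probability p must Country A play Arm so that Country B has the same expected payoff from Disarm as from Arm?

Country A's mix must leave Country B indifferent between Disarm and Arm.
  Country B's expected payoff from Disarm: p·(-2) + (1−p)·6 = -8p + 6
  Country B's expected payoff from Arm: p·2 + (1−p)·(-3) = 5p - 3
  -8p + 6 = 5p - 3  ⇒  -13p = -9  ⇒  p = 9/13.

p = 9/13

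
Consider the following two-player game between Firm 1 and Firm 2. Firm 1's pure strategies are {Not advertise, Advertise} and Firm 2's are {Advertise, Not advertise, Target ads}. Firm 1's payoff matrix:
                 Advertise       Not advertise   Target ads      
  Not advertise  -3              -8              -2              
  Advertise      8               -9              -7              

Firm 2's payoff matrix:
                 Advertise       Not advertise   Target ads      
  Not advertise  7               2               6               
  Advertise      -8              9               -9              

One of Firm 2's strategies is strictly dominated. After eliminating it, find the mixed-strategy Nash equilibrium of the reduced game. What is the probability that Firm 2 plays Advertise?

Firm 2's strategy Target ads is strictly dominated by Advertise: 7 > 6 and -8 > -9. Eliminate Target ads.
Set Firm 1's expected payoff from Not advertise equal to that from Advertise:
  Firm 1's expected payoff from Not advertise: q·(-3) + (1−q)·(-8) = 5q - 8
  Firm 1's expected payoff from Advertise: q·8 + (1−q)·(-9) = 17q - 9
  5q - 8 = 17q - 9  ⇒  -12q = -1  ⇒  q = 1/12.

q = 1/12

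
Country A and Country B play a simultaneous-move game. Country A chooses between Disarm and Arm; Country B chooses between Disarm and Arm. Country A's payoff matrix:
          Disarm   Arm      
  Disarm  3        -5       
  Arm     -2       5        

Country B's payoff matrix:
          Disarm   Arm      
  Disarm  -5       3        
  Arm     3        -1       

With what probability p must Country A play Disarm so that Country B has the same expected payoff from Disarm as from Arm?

p = 1/3

Country B's indifference between Disarm and Arm determines Country A's mixing probability p:
  Country B's payoff to Disarm: p·(-5) + (1−p)·3 = -8p + 3
  Country B's payoff to Arm: p·3 + (1−p)·(-1) = 4p - 1
  -8p + 3 = 4p - 1  ⇒  -12p = -4  ⇒  p = 1/3.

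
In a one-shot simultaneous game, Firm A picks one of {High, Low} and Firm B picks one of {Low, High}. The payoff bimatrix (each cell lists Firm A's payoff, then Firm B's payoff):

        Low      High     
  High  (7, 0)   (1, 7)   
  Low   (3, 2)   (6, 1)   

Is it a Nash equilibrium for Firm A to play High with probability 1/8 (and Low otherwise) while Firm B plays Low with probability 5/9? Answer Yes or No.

Yes

Check Firm B's indifference given Firm A's mix p = 1/8:
  payoff from Low = 7/4; payoff from High = 7/4 — equal.
Check Firm A's indifference given Firm B's mix q = 5/9:
  payoff from High = 13/3; payoff from Low = 13/3 — equal.
Both players are indifferent, so neither can profitably deviate.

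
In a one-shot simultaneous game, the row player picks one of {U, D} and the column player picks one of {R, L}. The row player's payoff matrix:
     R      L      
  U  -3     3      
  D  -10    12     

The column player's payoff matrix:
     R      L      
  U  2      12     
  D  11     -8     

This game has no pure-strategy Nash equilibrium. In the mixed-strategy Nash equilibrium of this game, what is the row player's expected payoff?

For the row player to be willing to mix, the row player must be indifferent between U and D, which pins down the column player's mix.
  the row player's expected payoff from U: q·(-3) + (1−q)·3 = -6q + 3
  the row player's expected payoff from D: q·(-10) + (1−q)·12 = -22q + 12
  -6q + 3 = -22q + 12  ⇒  16q = 9  ⇒  q = 9/16.
At equilibrium the row player is indifferent across rows, so the row player's payoff equals the payoff from U: (9/16)·(-3) + (7/16)·3 = -3/8.

-3/8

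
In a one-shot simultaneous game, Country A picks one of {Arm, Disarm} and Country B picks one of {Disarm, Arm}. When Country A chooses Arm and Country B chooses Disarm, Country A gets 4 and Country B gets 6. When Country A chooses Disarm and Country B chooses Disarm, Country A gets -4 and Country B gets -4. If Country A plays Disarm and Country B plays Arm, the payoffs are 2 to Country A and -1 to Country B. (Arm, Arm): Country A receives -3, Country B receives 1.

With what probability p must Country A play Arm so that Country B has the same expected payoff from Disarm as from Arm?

Set Country B's expected payoff from Disarm equal to that from Arm:
  Country B's payoff from Disarm: p·6 + (1−p)·(-4) = 10p - 4
  Country B's payoff from Arm: p·1 + (1−p)·(-1) = 2p - 1
  10p - 4 = 2p - 1  ⇒  8p = 3  ⇒  p = 3/8.

p = 3/8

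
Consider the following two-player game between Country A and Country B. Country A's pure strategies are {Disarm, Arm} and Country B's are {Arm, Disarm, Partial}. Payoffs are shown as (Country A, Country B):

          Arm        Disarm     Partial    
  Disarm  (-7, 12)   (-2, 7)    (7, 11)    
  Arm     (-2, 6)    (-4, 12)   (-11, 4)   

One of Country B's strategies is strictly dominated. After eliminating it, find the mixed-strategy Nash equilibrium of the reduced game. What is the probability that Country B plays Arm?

q = 2/7

Country B's strategy Partial is strictly dominated by Arm: 12 > 11 and 6 > 4. Eliminate Partial.
Country A's indifference between Disarm and Arm determines Country B's mixing probability q:
  Country A's payoff from Disarm: q·(-7) + (1−q)·(-2) = -5q - 2
  Country A's payoff from Arm: q·(-2) + (1−q)·(-4) = 2q - 4
  -5q - 2 = 2q - 4  ⇒  -7q = -2  ⇒  q = 2/7.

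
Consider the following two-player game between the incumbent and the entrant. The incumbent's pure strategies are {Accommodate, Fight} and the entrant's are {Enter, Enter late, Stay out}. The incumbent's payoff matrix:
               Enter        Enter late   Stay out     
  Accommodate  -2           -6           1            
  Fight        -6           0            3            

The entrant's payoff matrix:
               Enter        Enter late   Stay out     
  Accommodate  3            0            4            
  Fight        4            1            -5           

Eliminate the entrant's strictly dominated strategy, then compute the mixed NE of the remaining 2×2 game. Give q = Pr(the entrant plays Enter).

The entrant's strategy Enter late is strictly dominated by Enter: 3 > 0 and 4 > 1. Eliminate Enter late.
Set the incumbent's expected payoff from Accommodate equal to that from Fight:
  the incumbent's payoff from Accommodate: q·(-2) + (1−q)·1 = -3q + 1
  the incumbent's payoff from Fight: q·(-6) + (1−q)·3 = -9q + 3
  -3q + 1 = -9q + 3  ⇒  6q = 2  ⇒  q = 1/3.

q = 1/3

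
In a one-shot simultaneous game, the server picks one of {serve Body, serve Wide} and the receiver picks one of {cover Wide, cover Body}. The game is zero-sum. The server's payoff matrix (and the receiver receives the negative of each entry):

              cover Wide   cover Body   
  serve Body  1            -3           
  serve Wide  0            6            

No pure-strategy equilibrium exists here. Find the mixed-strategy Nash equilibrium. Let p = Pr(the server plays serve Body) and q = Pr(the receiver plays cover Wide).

p = 3/5, q = 9/10

The receiver's indifference between cover Wide and cover Body determines the server's mixing probability p:
  the receiver's expected payoff from cover Wide: p·(-1) + (1−p)·0 = -p
  the receiver's expected payoff from cover Body: p·3 + (1−p)·(-6) = 9p - 6
  -p = 9p - 6  ⇒  -10p = -6  ⇒  p = 3/5.
For the server to be willing to mix, the server must be indifferent between serve Body and serve Wide, which pins down the receiver's mix.
  the server's expected payoff from serve Body: q·1 + (1−q)·(-3) = 4q - 3
  the server's expected payoff from serve Wide: q·0 + (1−q)·6 = -6q + 6
  4q - 3 = -6q + 6  ⇒  10q = 9  ⇒  q = 9/10.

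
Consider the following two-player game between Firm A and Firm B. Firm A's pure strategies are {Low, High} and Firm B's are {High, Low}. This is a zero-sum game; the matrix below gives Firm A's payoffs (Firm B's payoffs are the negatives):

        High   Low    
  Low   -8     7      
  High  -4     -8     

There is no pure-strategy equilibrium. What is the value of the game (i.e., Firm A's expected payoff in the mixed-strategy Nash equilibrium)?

v = -92/19

Set Firm A's expected payoff from Low equal to that from High:
  Firm A's expected payoff from Low: q·(-8) + (1−q)·7 = -15q + 7
  Firm A's expected payoff from High: q·(-4) + (1−q)·(-8) = 4q - 8
  -15q + 7 = 4q - 8  ⇒  -19q = -15  ⇒  q = 15/19.
The value is Firm A's expected payoff against this mix (using Low): (15/19)·(-8) + (4/19)·7 = -92/19.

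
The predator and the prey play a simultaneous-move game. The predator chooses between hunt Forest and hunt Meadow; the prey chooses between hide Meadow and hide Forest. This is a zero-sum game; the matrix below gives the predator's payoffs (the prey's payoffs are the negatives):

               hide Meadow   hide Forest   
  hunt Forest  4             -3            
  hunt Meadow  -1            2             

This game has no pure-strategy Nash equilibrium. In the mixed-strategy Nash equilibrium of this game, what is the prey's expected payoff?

The predator's mix must leave the prey indifferent between hide Meadow and hide Forest.
  the prey's payoff from hide Meadow: p·(-4) + (1−p)·1 = -5p + 1
  the prey's payoff from hide Forest: p·3 + (1−p)·(-2) = 5p - 2
  -5p + 1 = 5p - 2  ⇒  -10p = -3  ⇒  p = 3/10.
At equilibrium the prey is indifferent across columns, so the prey's payoff equals the payoff from hide Meadow: (3/10)·(-4) + (7/10)·1 = -1/2.

-1/2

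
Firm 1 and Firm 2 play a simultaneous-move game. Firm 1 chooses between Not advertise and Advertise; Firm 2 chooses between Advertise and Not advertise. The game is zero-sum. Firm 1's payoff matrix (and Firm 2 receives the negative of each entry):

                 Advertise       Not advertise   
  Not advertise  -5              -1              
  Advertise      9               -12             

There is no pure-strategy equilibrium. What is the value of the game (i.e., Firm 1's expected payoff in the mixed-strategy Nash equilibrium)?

For Firm 1 to be willing to mix, Firm 1 must be indifferent between Not advertise and Advertise, which pins down Firm 2's mix.
  Firm 1's payoff from Not advertise: q·(-5) + (1−q)·(-1) = -4q - 1
  Firm 1's payoff from Advertise: q·9 + (1−q)·(-12) = 21q - 12
  -4q - 1 = 21q - 12  ⇒  -25q = -11  ⇒  q = 11/25.
The value is Firm 1's expected payoff against this mix (using Not advertise): (11/25)·(-5) + (14/25)·(-1) = -69/25.

v = -69/25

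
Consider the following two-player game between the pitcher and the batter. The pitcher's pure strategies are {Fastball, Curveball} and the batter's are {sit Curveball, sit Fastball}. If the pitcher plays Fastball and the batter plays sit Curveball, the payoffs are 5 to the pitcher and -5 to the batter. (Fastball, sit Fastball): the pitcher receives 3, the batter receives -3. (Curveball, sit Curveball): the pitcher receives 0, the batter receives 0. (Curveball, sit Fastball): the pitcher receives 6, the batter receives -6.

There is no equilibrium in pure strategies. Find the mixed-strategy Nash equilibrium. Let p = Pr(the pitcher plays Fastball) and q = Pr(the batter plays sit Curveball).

p = 3/4, q = 3/8

Set the batter's expected payoff from sit Curveball equal to that from sit Fastball:
  the batter's expected payoff from sit Curveball: p·(-5) + (1−p)·0 = -5p
  the batter's expected payoff from sit Fastball: p·(-3) + (1−p)·(-6) = 3p - 6
  -5p = 3p - 6  ⇒  -8p = -6  ⇒  p = 3/4.
In a mixed equilibrium the pitcher is indifferent between Fastball and Curveball; this condition fixes q.
  the pitcher's payoff from Fastball: q·5 + (1−q)·3 = 2q + 3
  the pitcher's payoff from Curveball: q·0 + (1−q)·6 = -6q + 6
  2q + 3 = -6q + 6  ⇒  8q = 3  ⇒  q = 3/8.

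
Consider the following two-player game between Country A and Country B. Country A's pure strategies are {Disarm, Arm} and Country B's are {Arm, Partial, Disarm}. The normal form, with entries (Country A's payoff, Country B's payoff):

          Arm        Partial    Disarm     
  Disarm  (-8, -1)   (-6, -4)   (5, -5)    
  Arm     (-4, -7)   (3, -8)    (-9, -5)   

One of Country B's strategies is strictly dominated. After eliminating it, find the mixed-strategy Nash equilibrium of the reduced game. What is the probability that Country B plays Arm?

Country B's strategy Partial is strictly dominated by Arm: -1 > -4 and -7 > -8. Eliminate Partial.
Set Country A's expected payoff from Disarm equal to that from Arm:
  Country A's payoff to Disarm: q·(-8) + (1−q)·5 = -13q + 5
  Country A's payoff to Arm: q·(-4) + (1−q)·(-9) = 5q - 9
  -13q + 5 = 5q - 9  ⇒  -18q = -14  ⇒  q = 7/9.

q = 7/9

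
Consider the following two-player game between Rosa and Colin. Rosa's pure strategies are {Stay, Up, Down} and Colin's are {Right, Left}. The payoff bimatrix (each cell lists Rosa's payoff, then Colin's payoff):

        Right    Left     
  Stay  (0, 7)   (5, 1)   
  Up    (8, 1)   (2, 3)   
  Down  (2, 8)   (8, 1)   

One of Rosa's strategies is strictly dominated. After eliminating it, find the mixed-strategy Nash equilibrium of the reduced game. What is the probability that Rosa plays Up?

Rosa's strategy Stay is strictly dominated by Down: 2 > 0 and 8 > 5. Eliminate Stay.
For Colin to be willing to mix, Colin must be indifferent between Right and Left, which pins down Rosa's mix.
  Colin's payoff to Right: p·1 + (1−p)·8 = -7p + 8
  Colin's payoff to Left: p·3 + (1−p)·1 = 2p + 1
  -7p + 8 = 2p + 1  ⇒  -9p = -7  ⇒  p = 7/9.

p = 7/9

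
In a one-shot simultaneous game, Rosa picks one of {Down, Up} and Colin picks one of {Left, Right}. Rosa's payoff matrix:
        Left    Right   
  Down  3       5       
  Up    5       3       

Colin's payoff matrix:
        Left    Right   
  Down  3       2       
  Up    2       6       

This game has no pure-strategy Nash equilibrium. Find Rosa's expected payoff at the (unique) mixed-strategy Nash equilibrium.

4

Set Rosa's expected payoff from Down equal to that from Up:
  Rosa's payoff from Down: q·3 + (1−q)·5 = -2q + 5
  Rosa's payoff from Up: q·5 + (1−q)·3 = 2q + 3
  -2q + 5 = 2q + 3  ⇒  -4q = -2  ⇒  q = 1/2.
At equilibrium Rosa is indifferent across rows, so Rosa's payoff equals the payoff from Down: (1/2)·3 + (1/2)·5 = 4.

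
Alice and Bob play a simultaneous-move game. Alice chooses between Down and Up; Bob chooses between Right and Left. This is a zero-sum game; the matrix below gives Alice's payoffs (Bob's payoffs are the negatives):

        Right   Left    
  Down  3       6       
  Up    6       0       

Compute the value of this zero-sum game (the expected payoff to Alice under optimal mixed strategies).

Set Alice's expected payoff from Down equal to that from Up:
  Alice's payoff to Down: q·3 + (1−q)·6 = -3q + 6
  Alice's payoff to Up: q·6 + (1−q)·0 = 6q
  -3q + 6 = 6q  ⇒  -9q = -6  ⇒  q = 2/3.
The value is Alice's expected payoff against this mix (using Down): (2/3)·3 + (1/3)·6 = 4.

v = 4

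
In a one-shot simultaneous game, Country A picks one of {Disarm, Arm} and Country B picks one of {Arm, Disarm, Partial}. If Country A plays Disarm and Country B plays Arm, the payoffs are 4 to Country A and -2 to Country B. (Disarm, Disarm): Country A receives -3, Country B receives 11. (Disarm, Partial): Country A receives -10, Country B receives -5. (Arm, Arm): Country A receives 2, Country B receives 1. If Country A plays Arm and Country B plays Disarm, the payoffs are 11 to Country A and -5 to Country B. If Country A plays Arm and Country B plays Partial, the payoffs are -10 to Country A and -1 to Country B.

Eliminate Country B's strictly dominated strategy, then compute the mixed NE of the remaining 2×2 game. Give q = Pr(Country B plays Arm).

Country B's strategy Partial is strictly dominated by Arm: -2 > -5 and 1 > -1. Eliminate Partial.
Set Country A's expected payoff from Disarm equal to that from Arm:
  Country A's payoff from Disarm: q·4 + (1−q)·(-3) = 7q - 3
  Country A's payoff from Arm: q·2 + (1−q)·11 = -9q + 11
  7q - 3 = -9q + 11  ⇒  16q = 14  ⇒  q = 7/8.

q = 7/8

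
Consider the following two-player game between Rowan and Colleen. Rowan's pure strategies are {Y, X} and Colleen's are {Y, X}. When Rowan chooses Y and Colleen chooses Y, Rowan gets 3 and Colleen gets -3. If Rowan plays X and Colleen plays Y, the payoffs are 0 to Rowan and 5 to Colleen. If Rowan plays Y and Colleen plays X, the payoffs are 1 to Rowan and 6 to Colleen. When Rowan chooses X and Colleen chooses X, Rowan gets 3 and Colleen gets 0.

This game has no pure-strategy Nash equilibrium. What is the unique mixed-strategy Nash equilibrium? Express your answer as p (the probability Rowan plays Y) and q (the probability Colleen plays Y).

Rowan's mix must leave Colleen indifferent between Y and X.
  Colleen's payoff to Y: p·(-3) + (1−p)·5 = -8p + 5
  Colleen's payoff to X: p·6 + (1−p)·0 = 6p
  -8p + 5 = 6p  ⇒  -14p = -5  ⇒  p = 5/14.
Set Rowan's expected payoff from Y equal to that from X:
  Rowan's payoff to Y: q·3 + (1−q)·1 = 2q + 1
  Rowan's payoff to X: q·0 + (1−q)·3 = -3q + 3
  2q + 1 = -3q + 3  ⇒  5q = 2  ⇒  q = 2/5.

p = 5/14, q = 2/5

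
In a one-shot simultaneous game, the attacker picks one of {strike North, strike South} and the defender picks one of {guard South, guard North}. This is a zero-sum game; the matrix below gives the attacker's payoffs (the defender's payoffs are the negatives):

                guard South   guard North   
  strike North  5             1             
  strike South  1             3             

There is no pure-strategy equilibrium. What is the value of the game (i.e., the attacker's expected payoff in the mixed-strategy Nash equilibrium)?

v = 7/3

The attacker's indifference between strike North and strike South determines the defender's mixing probability q:
  the attacker's payoff from strike North: q·5 + (1−q)·1 = 4q + 1
  the attacker's payoff from strike South: q·1 + (1−q)·3 = -2q + 3
  4q + 1 = -2q + 3  ⇒  6q = 2  ⇒  q = 1/3.
The value is the attacker's expected payoff against this mix (using strike North): (1/3)·5 + (2/3)·1 = 7/3.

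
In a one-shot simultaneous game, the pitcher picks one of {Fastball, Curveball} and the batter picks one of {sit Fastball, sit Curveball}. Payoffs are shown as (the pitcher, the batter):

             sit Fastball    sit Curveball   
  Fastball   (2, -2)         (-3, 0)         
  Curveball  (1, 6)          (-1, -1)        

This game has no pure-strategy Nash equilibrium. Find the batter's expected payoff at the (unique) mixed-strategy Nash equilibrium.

-2/9

The batter's indifference between sit Fastball and sit Curveball determines the pitcher's mixing probability p:
  the batter's payoff from sit Fastball: p·(-2) + (1−p)·6 = -8p + 6
  the batter's payoff from sit Curveball: p·0 + (1−p)·(-1) = p - 1
  -8p + 6 = p - 1  ⇒  -9p = -7  ⇒  p = 7/9.
At equilibrium the batter is indifferent across columns, so the batter's payoff equals the payoff from sit Fastball: (7/9)·(-2) + (2/9)·6 = -2/9.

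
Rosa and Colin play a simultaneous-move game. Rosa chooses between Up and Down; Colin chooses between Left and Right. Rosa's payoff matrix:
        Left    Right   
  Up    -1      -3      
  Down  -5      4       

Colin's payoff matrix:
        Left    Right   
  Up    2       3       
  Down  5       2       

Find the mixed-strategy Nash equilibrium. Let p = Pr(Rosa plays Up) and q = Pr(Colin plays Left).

p = 3/4, q = 7/11

For Colin to be willing to mix, Colin must be indifferent between Left and Right, which pins down Rosa's mix.
  Colin's expected payoff from Left: p·2 + (1−p)·5 = -3p + 5
  Colin's expected payoff from Right: p·3 + (1−p)·2 = p + 2
  -3p + 5 = p + 2  ⇒  -4p = -3  ⇒  p = 3/4.
In a mixed equilibrium Rosa is indifferent between Up and Down; this condition fixes q.
  Rosa's expected payoff from Up: q·(-1) + (1−q)·(-3) = 2q - 3
  Rosa's expected payoff from Down: q·(-5) + (1−q)·4 = -9q + 4
  2q - 3 = -9q + 4  ⇒  11q = 7  ⇒  q = 7/11.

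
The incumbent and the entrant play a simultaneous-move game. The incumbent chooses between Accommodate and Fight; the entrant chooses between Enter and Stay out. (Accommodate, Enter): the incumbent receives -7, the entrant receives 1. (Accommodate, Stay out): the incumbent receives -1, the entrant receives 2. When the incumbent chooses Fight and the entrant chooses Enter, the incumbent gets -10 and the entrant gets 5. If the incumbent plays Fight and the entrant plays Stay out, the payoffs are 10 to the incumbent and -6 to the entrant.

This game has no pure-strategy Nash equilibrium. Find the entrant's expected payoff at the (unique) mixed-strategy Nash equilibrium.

4/3

In a mixed equilibrium the entrant is indifferent between Enter and Stay out; this condition fixes p.
  the entrant's expected payoff from Enter: p·1 + (1−p)·5 = -4p + 5
  the entrant's expected payoff from Stay out: p·2 + (1−p)·(-6) = 8p - 6
  -4p + 5 = 8p - 6  ⇒  -12p = -11  ⇒  p = 11/12.
At equilibrium the entrant is indifferent across columns, so the entrant's payoff equals the payoff from Enter: (11/12)·1 + (1/12)·5 = 4/3.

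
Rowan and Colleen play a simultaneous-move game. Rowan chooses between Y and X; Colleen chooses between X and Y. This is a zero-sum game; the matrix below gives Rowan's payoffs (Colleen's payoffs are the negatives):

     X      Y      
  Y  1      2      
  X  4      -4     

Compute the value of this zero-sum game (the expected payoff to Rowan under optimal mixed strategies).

v = 4/3

Colleen's mix must leave Rowan indifferent between Y and X.
  Rowan's expected payoff from Y: q·1 + (1−q)·2 = -q + 2
  Rowan's expected payoff from X: q·4 + (1−q)·(-4) = 8q - 4
  -q + 2 = 8q - 4  ⇒  -9q = -6  ⇒  q = 2/3.
The value is Rowan's expected payoff against this mix (using Y): (2/3)·1 + (1/3)·2 = 4/3.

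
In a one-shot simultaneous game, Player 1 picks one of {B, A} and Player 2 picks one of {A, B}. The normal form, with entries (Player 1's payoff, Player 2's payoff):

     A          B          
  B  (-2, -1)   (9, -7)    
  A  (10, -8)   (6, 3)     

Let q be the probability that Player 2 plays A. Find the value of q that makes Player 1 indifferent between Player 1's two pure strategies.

q = 1/5

Set Player 1's expected payoff from B equal to that from A:
  Player 1's expected payoff from B: q·(-2) + (1−q)·9 = -11q + 9
  Player 1's expected payoff from A: q·10 + (1−q)·6 = 4q + 6
  -11q + 9 = 4q + 6  ⇒  -15q = -3  ⇒  q = 1/5.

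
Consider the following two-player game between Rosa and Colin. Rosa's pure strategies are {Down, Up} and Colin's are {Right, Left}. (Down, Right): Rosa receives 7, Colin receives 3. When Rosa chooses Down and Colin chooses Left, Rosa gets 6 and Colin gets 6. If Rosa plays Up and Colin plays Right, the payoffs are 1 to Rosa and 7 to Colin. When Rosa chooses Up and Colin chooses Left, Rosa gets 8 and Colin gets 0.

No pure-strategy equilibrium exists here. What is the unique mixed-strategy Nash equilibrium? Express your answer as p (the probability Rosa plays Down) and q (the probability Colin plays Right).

p = 7/10, q = 1/4

For Colin to be willing to mix, Colin must be indifferent between Right and Left, which pins down Rosa's mix.
  Colin's expected payoff from Right: p·3 + (1−p)·7 = -4p + 7
  Colin's expected payoff from Left: p·6 + (1−p)·0 = 6p
  -4p + 7 = 6p  ⇒  -10p = -7  ⇒  p = 7/10.
Set Rosa's expected payoff from Down equal to that from Up:
  Rosa's expected payoff from Down: q·7 + (1−q)·6 = q + 6
  Rosa's expected payoff from Up: q·1 + (1−q)·8 = -7q + 8
  q + 6 = -7q + 8  ⇒  8q = 2  ⇒  q = 1/4.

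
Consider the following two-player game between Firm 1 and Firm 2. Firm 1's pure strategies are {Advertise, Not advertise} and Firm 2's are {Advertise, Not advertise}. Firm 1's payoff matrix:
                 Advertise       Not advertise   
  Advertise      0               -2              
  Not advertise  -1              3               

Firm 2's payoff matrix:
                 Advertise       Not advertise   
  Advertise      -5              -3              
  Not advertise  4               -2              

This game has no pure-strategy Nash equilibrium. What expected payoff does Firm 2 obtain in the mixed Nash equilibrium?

Firm 2's indifference between Advertise and Not advertise determines Firm 1's mixing probability p:
  Firm 2's payoff from Advertise: p·(-5) + (1−p)·4 = -9p + 4
  Firm 2's payoff from Not advertise: p·(-3) + (1−p)·(-2) = -p - 2
  -9p + 4 = -p - 2  ⇒  -8p = -6  ⇒  p = 3/4.
At equilibrium Firm 2 is indifferent across columns, so Firm 2's payoff equals the payoff from Advertise: (3/4)·(-5) + (1/4)·4 = -11/4.

-11/4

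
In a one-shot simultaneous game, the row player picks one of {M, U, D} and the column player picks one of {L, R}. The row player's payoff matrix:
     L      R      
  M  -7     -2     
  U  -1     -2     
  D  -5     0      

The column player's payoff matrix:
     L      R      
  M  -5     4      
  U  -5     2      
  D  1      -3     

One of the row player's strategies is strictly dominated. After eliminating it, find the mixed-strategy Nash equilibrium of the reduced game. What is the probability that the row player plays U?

p = 4/11

The row player's strategy M is strictly dominated by D: -5 > -7 and 0 > -2. Eliminate M.
In a mixed equilibrium the column player is indifferent between L and R; this condition fixes p.
  the column player's expected payoff from L: p·(-5) + (1−p)·1 = -6p + 1
  the column player's expected payoff from R: p·2 + (1−p)·(-3) = 5p - 3
  -6p + 1 = 5p - 3  ⇒  -11p = -4  ⇒  p = 4/11.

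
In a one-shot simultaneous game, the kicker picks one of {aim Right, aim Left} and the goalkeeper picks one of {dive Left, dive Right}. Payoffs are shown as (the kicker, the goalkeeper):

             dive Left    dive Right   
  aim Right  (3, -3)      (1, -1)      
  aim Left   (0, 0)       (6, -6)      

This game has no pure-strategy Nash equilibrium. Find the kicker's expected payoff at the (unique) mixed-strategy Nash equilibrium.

9/4

In a mixed equilibrium the kicker is indifferent between aim Right and aim Left; this condition fixes q.
  the kicker's payoff from aim Right: q·3 + (1−q)·1 = 2q + 1
  the kicker's payoff from aim Left: q·0 + (1−q)·6 = -6q + 6
  2q + 1 = -6q + 6  ⇒  8q = 5  ⇒  q = 5/8.
At equilibrium the kicker is indifferent across rows, so the kicker's payoff equals the payoff from aim Right: (5/8)·3 + (3/8)·1 = 9/4.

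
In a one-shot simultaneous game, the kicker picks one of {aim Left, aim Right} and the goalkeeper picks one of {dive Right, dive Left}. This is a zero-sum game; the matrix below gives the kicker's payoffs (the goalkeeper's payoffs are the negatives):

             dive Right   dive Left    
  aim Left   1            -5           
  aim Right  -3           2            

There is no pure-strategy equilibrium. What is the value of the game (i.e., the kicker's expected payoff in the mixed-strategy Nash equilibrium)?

The goalkeeper's mix must leave the kicker indifferent between aim Left and aim Right.
  the kicker's payoff to aim Left: q·1 + (1−q)·(-5) = 6q - 5
  the kicker's payoff to aim Right: q·(-3) + (1−q)·2 = -5q + 2
  6q - 5 = -5q + 2  ⇒  11q = 7  ⇒  q = 7/11.
The value is the kicker's expected payoff against this mix (using aim Left): (7/11)·1 + (4/11)·(-5) = -13/11.

v = -13/11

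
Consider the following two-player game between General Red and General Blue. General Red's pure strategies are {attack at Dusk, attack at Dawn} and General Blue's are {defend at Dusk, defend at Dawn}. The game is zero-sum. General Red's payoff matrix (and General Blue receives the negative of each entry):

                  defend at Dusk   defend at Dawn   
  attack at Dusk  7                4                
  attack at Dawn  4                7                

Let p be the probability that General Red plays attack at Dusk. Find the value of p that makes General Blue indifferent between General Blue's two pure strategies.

p = 1/2

General Blue's indifference between defend at Dusk and defend at Dawn determines General Red's mixing probability p:
  General Blue's payoff to defend at Dusk: p·(-7) + (1−p)·(-4) = -3p - 4
  General Blue's payoff to defend at Dawn: p·(-4) + (1−p)·(-7) = 3p - 7
  -3p - 4 = 3p - 7  ⇒  -6p = -3  ⇒  p = 1/2.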